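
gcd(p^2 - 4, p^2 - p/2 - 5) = p + 2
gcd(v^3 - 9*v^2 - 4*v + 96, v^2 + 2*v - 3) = v + 3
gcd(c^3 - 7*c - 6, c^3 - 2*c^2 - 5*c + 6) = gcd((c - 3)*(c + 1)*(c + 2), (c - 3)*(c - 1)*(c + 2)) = c^2 - c - 6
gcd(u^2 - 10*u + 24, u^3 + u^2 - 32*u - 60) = u - 6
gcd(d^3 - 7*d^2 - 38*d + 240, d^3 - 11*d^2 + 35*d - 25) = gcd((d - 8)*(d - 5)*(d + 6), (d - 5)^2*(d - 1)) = d - 5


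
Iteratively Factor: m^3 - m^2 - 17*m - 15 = (m + 3)*(m^2 - 4*m - 5) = (m - 5)*(m + 3)*(m + 1)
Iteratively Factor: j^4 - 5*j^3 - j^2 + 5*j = (j)*(j^3 - 5*j^2 - j + 5) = j*(j + 1)*(j^2 - 6*j + 5) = j*(j - 5)*(j + 1)*(j - 1)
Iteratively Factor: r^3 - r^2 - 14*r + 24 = (r - 2)*(r^2 + r - 12) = (r - 3)*(r - 2)*(r + 4)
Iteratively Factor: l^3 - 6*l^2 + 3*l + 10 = (l + 1)*(l^2 - 7*l + 10) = (l - 5)*(l + 1)*(l - 2)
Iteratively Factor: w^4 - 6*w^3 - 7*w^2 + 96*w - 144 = (w - 4)*(w^3 - 2*w^2 - 15*w + 36) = (w - 4)*(w - 3)*(w^2 + w - 12) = (w - 4)*(w - 3)^2*(w + 4)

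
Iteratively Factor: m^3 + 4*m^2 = (m + 4)*(m^2) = m*(m + 4)*(m)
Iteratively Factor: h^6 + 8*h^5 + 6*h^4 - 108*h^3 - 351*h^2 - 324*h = (h + 3)*(h^5 + 5*h^4 - 9*h^3 - 81*h^2 - 108*h) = (h - 4)*(h + 3)*(h^4 + 9*h^3 + 27*h^2 + 27*h) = h*(h - 4)*(h + 3)*(h^3 + 9*h^2 + 27*h + 27) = h*(h - 4)*(h + 3)^2*(h^2 + 6*h + 9) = h*(h - 4)*(h + 3)^3*(h + 3)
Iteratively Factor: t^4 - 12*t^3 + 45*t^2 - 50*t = (t - 2)*(t^3 - 10*t^2 + 25*t) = (t - 5)*(t - 2)*(t^2 - 5*t) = (t - 5)^2*(t - 2)*(t)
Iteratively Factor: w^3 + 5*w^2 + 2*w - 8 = (w + 2)*(w^2 + 3*w - 4) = (w - 1)*(w + 2)*(w + 4)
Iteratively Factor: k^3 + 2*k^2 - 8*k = (k)*(k^2 + 2*k - 8) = k*(k + 4)*(k - 2)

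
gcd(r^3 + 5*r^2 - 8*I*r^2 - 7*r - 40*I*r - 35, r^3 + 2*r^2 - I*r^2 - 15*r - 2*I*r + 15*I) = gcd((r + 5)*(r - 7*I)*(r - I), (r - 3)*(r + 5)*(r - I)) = r^2 + r*(5 - I) - 5*I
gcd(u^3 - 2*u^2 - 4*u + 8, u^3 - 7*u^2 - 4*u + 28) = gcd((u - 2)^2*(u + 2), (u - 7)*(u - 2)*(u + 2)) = u^2 - 4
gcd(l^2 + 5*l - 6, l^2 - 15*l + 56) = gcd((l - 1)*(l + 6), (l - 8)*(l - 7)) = 1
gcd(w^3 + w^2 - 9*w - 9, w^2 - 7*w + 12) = w - 3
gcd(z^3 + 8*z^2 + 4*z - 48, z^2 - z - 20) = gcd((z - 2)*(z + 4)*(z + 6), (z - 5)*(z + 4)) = z + 4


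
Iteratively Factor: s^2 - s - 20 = (s - 5)*(s + 4)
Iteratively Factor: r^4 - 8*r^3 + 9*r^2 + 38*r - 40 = (r - 1)*(r^3 - 7*r^2 + 2*r + 40) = (r - 5)*(r - 1)*(r^2 - 2*r - 8) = (r - 5)*(r - 4)*(r - 1)*(r + 2)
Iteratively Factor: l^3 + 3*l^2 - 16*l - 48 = (l - 4)*(l^2 + 7*l + 12) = (l - 4)*(l + 3)*(l + 4)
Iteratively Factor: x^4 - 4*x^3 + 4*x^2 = (x - 2)*(x^3 - 2*x^2) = x*(x - 2)*(x^2 - 2*x) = x*(x - 2)^2*(x)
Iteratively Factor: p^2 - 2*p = (p - 2)*(p)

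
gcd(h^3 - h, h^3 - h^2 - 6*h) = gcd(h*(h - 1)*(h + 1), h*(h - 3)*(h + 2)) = h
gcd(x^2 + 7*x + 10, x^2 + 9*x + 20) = x + 5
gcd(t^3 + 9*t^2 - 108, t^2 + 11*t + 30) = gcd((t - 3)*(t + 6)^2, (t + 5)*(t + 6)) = t + 6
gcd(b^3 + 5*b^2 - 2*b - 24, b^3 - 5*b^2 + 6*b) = b - 2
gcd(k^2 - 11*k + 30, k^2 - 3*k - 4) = 1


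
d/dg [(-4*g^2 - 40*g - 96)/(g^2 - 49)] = 8*(5*g^2 + 73*g + 245)/(g^4 - 98*g^2 + 2401)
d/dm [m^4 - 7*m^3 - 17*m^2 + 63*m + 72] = 4*m^3 - 21*m^2 - 34*m + 63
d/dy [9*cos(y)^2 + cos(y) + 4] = -(18*cos(y) + 1)*sin(y)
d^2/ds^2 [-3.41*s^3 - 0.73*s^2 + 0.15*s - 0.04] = -20.46*s - 1.46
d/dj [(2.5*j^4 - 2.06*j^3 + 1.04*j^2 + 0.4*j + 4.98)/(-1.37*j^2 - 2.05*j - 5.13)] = (-6.85*j^5 - 12.5528*j^4 - 42.854*j^3 + 30.1194*j^2 + 2.9748*j + 8.157)/(1.8769*j^4 + 5.617*j^3 + 18.2587*j^2 + 21.033*j + 26.3169)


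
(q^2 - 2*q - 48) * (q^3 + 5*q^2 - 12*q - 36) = q^5 + 3*q^4 - 70*q^3 - 252*q^2 + 648*q + 1728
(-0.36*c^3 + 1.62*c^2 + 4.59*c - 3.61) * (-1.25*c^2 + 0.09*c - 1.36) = 0.45*c^5 - 2.0574*c^4 - 5.1021*c^3 + 2.7224*c^2 - 6.5673*c + 4.9096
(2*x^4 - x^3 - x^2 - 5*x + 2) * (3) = 6*x^4 - 3*x^3 - 3*x^2 - 15*x + 6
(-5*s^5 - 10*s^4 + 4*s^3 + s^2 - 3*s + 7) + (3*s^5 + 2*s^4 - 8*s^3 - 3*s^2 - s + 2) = -2*s^5 - 8*s^4 - 4*s^3 - 2*s^2 - 4*s + 9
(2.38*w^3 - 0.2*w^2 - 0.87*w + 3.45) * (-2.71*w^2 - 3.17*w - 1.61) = -6.4498*w^5 - 7.0026*w^4 - 0.8401*w^3 - 6.2696*w^2 - 9.5358*w - 5.5545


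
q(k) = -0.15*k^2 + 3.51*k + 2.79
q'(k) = 3.51 - 0.3*k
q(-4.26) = -14.88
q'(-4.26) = 4.79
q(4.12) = 14.71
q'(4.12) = 2.27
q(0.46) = 4.37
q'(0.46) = 3.37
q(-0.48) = 1.07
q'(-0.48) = 3.65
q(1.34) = 7.22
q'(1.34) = 3.11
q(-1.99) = -4.79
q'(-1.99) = 4.11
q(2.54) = 10.74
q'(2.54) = 2.75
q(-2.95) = -8.87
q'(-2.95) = 4.40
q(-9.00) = -40.95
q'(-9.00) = 6.21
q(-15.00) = -83.61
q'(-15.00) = 8.01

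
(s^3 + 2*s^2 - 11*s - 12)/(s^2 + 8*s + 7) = (s^2 + s - 12)/(s + 7)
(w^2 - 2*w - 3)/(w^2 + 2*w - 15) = (w + 1)/(w + 5)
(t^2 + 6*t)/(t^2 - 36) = t/(t - 6)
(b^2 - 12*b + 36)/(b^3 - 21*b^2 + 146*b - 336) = (b - 6)/(b^2 - 15*b + 56)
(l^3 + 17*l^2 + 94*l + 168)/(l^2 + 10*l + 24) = l + 7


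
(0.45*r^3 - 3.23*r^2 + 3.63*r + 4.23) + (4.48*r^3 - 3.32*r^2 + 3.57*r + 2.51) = 4.93*r^3 - 6.55*r^2 + 7.2*r + 6.74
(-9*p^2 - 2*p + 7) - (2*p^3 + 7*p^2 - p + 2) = -2*p^3 - 16*p^2 - p + 5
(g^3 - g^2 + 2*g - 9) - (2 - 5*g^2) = g^3 + 4*g^2 + 2*g - 11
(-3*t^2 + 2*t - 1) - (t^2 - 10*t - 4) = -4*t^2 + 12*t + 3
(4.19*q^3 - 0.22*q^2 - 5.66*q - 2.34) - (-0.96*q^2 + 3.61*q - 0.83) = 4.19*q^3 + 0.74*q^2 - 9.27*q - 1.51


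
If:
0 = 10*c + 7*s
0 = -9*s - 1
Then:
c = 7/90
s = -1/9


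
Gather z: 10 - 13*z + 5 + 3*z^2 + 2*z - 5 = 3*z^2 - 11*z + 10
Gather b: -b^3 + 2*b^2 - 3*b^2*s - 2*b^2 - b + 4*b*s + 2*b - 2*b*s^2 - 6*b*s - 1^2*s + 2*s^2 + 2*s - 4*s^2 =-b^3 - 3*b^2*s + b*(-2*s^2 - 2*s + 1) - 2*s^2 + s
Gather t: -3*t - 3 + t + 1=-2*t - 2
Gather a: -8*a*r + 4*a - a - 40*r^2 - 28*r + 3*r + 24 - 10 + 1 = a*(3 - 8*r) - 40*r^2 - 25*r + 15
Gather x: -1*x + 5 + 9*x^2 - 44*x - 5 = 9*x^2 - 45*x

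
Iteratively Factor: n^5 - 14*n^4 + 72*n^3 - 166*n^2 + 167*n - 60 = (n - 1)*(n^4 - 13*n^3 + 59*n^2 - 107*n + 60) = (n - 3)*(n - 1)*(n^3 - 10*n^2 + 29*n - 20) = (n - 4)*(n - 3)*(n - 1)*(n^2 - 6*n + 5) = (n - 5)*(n - 4)*(n - 3)*(n - 1)*(n - 1)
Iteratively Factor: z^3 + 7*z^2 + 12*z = (z)*(z^2 + 7*z + 12) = z*(z + 3)*(z + 4)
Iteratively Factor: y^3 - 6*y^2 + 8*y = (y - 2)*(y^2 - 4*y) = (y - 4)*(y - 2)*(y)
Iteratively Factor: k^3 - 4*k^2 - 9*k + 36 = (k - 4)*(k^2 - 9) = (k - 4)*(k + 3)*(k - 3)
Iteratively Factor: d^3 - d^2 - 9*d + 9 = (d + 3)*(d^2 - 4*d + 3) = (d - 3)*(d + 3)*(d - 1)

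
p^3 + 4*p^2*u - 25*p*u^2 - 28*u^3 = (p - 4*u)*(p + u)*(p + 7*u)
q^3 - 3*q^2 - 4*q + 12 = (q - 3)*(q - 2)*(q + 2)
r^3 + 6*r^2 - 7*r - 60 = (r - 3)*(r + 4)*(r + 5)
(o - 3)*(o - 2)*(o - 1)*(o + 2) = o^4 - 4*o^3 - o^2 + 16*o - 12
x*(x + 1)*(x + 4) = x^3 + 5*x^2 + 4*x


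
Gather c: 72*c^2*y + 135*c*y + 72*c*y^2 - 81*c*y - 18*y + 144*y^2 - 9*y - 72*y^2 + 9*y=72*c^2*y + c*(72*y^2 + 54*y) + 72*y^2 - 18*y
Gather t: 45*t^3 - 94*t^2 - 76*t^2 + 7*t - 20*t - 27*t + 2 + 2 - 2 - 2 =45*t^3 - 170*t^2 - 40*t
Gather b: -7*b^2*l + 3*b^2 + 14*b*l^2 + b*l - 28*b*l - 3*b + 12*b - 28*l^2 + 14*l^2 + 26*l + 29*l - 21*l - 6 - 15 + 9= b^2*(3 - 7*l) + b*(14*l^2 - 27*l + 9) - 14*l^2 + 34*l - 12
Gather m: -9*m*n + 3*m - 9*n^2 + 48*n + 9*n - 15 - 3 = m*(3 - 9*n) - 9*n^2 + 57*n - 18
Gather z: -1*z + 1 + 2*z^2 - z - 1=2*z^2 - 2*z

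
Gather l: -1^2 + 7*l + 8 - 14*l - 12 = -7*l - 5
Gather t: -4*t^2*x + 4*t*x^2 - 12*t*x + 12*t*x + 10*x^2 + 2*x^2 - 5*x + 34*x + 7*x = -4*t^2*x + 4*t*x^2 + 12*x^2 + 36*x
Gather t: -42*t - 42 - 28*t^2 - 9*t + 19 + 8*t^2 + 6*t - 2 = -20*t^2 - 45*t - 25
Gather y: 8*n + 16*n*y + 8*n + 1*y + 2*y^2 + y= 16*n + 2*y^2 + y*(16*n + 2)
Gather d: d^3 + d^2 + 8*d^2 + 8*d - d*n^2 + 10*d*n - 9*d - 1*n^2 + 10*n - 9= d^3 + 9*d^2 + d*(-n^2 + 10*n - 1) - n^2 + 10*n - 9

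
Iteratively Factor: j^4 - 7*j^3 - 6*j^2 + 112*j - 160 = (j - 4)*(j^3 - 3*j^2 - 18*j + 40) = (j - 4)*(j - 2)*(j^2 - j - 20) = (j - 4)*(j - 2)*(j + 4)*(j - 5)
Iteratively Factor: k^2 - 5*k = (k)*(k - 5)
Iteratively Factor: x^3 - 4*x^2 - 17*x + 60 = (x - 3)*(x^2 - x - 20) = (x - 3)*(x + 4)*(x - 5)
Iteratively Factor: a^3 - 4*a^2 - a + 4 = (a - 1)*(a^2 - 3*a - 4) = (a - 1)*(a + 1)*(a - 4)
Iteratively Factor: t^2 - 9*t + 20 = (t - 5)*(t - 4)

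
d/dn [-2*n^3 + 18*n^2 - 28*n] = -6*n^2 + 36*n - 28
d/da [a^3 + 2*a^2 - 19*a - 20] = 3*a^2 + 4*a - 19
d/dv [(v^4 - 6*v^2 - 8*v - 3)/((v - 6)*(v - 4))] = 2*(v^5 - 15*v^4 + 48*v^3 + 34*v^2 - 141*v - 111)/(v^4 - 20*v^3 + 148*v^2 - 480*v + 576)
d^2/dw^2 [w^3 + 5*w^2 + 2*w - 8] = 6*w + 10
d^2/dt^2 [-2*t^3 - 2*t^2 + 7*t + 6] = -12*t - 4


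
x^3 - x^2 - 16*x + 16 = (x - 4)*(x - 1)*(x + 4)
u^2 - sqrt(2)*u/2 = u*(u - sqrt(2)/2)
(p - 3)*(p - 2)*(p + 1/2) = p^3 - 9*p^2/2 + 7*p/2 + 3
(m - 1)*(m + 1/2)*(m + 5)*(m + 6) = m^4 + 21*m^3/2 + 24*m^2 - 41*m/2 - 15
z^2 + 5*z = z*(z + 5)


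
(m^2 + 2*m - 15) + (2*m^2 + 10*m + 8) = 3*m^2 + 12*m - 7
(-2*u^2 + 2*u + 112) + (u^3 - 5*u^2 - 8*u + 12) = u^3 - 7*u^2 - 6*u + 124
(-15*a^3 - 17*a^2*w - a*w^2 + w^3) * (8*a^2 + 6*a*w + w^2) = -120*a^5 - 226*a^4*w - 125*a^3*w^2 - 15*a^2*w^3 + 5*a*w^4 + w^5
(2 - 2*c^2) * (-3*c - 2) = 6*c^3 + 4*c^2 - 6*c - 4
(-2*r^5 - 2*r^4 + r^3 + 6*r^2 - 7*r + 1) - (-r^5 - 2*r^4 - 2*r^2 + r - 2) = -r^5 + r^3 + 8*r^2 - 8*r + 3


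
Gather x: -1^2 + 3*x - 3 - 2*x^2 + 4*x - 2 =-2*x^2 + 7*x - 6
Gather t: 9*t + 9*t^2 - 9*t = 9*t^2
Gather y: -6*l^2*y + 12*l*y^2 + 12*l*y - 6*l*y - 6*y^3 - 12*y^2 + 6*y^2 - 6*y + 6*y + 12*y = -6*y^3 + y^2*(12*l - 6) + y*(-6*l^2 + 6*l + 12)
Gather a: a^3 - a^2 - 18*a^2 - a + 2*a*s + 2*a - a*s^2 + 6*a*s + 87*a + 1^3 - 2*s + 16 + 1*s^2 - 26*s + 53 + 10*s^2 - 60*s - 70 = a^3 - 19*a^2 + a*(-s^2 + 8*s + 88) + 11*s^2 - 88*s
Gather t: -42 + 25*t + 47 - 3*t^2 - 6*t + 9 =-3*t^2 + 19*t + 14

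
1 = 1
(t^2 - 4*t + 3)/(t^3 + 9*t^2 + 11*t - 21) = (t - 3)/(t^2 + 10*t + 21)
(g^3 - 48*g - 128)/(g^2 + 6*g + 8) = (g^2 - 4*g - 32)/(g + 2)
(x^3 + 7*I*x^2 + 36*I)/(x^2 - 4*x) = (x^3 + 7*I*x^2 + 36*I)/(x*(x - 4))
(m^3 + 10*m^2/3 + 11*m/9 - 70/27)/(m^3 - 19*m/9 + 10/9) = (m + 7/3)/(m - 1)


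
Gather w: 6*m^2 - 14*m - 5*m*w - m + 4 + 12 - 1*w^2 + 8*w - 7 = 6*m^2 - 15*m - w^2 + w*(8 - 5*m) + 9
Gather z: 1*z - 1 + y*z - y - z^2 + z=-y - z^2 + z*(y + 2) - 1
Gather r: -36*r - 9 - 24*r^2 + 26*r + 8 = -24*r^2 - 10*r - 1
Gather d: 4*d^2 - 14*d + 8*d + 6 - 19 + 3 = 4*d^2 - 6*d - 10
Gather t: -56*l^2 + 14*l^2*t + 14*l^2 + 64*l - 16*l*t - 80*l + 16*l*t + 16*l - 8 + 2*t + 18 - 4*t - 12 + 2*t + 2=14*l^2*t - 42*l^2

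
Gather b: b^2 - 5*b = b^2 - 5*b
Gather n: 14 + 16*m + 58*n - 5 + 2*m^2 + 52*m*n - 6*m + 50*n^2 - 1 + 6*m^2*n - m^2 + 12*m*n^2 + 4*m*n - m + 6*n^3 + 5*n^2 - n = m^2 + 9*m + 6*n^3 + n^2*(12*m + 55) + n*(6*m^2 + 56*m + 57) + 8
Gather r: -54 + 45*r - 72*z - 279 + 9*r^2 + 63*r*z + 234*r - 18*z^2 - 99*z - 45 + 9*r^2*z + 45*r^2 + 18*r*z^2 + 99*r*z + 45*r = r^2*(9*z + 54) + r*(18*z^2 + 162*z + 324) - 18*z^2 - 171*z - 378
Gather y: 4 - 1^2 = 3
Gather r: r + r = 2*r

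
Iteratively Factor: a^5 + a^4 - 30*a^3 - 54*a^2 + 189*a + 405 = (a + 3)*(a^4 - 2*a^3 - 24*a^2 + 18*a + 135) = (a + 3)^2*(a^3 - 5*a^2 - 9*a + 45) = (a - 5)*(a + 3)^2*(a^2 - 9) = (a - 5)*(a + 3)^3*(a - 3)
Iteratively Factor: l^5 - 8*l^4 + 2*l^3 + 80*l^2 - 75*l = (l)*(l^4 - 8*l^3 + 2*l^2 + 80*l - 75) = l*(l - 5)*(l^3 - 3*l^2 - 13*l + 15) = l*(l - 5)^2*(l^2 + 2*l - 3) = l*(l - 5)^2*(l - 1)*(l + 3)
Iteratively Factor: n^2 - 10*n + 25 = (n - 5)*(n - 5)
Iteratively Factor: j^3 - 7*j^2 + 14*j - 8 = (j - 4)*(j^2 - 3*j + 2) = (j - 4)*(j - 2)*(j - 1)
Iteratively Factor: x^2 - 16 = (x + 4)*(x - 4)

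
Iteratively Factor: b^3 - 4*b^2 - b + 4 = (b - 1)*(b^2 - 3*b - 4) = (b - 4)*(b - 1)*(b + 1)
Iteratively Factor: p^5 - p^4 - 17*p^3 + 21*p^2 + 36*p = (p + 4)*(p^4 - 5*p^3 + 3*p^2 + 9*p) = (p - 3)*(p + 4)*(p^3 - 2*p^2 - 3*p) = (p - 3)*(p + 1)*(p + 4)*(p^2 - 3*p) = p*(p - 3)*(p + 1)*(p + 4)*(p - 3)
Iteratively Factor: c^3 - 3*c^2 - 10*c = (c + 2)*(c^2 - 5*c) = (c - 5)*(c + 2)*(c)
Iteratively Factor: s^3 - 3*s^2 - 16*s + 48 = (s - 4)*(s^2 + s - 12) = (s - 4)*(s - 3)*(s + 4)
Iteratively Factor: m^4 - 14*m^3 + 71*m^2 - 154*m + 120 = (m - 5)*(m^3 - 9*m^2 + 26*m - 24) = (m - 5)*(m - 3)*(m^2 - 6*m + 8) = (m - 5)*(m - 4)*(m - 3)*(m - 2)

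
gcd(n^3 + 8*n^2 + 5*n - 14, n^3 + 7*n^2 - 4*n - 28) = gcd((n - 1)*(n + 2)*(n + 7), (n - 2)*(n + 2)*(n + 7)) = n^2 + 9*n + 14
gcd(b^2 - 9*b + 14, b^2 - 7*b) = b - 7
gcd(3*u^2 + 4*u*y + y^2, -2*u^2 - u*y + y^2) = u + y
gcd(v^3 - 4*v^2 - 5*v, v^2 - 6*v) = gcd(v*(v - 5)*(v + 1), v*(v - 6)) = v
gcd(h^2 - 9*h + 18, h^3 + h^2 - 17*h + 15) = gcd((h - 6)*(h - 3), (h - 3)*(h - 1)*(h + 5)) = h - 3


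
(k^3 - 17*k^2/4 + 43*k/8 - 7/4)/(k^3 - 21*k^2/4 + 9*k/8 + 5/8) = (4*k^2 - 15*k + 14)/(4*k^2 - 19*k - 5)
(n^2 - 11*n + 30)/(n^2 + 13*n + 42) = (n^2 - 11*n + 30)/(n^2 + 13*n + 42)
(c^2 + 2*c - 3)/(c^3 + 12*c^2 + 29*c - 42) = (c + 3)/(c^2 + 13*c + 42)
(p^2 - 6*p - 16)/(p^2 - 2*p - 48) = (p + 2)/(p + 6)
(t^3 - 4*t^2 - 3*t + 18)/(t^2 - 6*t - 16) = (t^2 - 6*t + 9)/(t - 8)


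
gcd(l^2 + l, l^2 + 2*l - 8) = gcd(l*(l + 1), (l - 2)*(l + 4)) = 1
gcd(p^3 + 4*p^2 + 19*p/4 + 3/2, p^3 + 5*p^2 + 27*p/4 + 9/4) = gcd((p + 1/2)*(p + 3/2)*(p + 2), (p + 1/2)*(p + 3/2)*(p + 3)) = p^2 + 2*p + 3/4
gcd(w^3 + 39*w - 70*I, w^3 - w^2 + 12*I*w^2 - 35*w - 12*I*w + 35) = w + 7*I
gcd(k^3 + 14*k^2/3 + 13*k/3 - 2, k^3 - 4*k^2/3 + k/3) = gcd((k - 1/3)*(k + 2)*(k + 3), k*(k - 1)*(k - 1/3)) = k - 1/3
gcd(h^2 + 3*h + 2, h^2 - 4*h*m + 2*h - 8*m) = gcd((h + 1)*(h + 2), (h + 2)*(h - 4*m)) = h + 2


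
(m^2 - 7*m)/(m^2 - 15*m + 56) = m/(m - 8)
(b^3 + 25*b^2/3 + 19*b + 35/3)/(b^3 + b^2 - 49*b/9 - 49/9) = 3*(b + 5)/(3*b - 7)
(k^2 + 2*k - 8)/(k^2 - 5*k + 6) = (k + 4)/(k - 3)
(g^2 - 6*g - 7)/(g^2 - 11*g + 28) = (g + 1)/(g - 4)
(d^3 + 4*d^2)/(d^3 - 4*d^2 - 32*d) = d/(d - 8)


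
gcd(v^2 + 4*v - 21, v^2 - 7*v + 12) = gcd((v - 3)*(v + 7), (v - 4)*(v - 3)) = v - 3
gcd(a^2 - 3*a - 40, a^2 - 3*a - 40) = a^2 - 3*a - 40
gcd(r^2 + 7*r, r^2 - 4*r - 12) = 1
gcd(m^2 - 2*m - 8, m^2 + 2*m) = m + 2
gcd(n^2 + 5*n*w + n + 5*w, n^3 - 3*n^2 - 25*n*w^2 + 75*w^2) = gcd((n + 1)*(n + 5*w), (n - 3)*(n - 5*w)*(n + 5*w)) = n + 5*w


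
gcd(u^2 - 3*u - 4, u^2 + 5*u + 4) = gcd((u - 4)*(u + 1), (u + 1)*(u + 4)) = u + 1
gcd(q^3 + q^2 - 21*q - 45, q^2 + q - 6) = q + 3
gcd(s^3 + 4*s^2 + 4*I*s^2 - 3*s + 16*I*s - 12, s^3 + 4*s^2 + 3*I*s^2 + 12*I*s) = s^2 + s*(4 + 3*I) + 12*I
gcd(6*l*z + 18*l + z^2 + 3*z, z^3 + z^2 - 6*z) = z + 3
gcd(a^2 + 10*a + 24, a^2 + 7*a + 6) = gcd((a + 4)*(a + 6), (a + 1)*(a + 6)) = a + 6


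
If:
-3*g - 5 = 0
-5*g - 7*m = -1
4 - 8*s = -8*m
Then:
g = -5/3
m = 4/3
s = 11/6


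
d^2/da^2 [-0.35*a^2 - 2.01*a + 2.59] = -0.700000000000000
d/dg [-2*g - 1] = -2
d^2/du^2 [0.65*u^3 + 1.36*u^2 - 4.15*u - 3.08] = 3.9*u + 2.72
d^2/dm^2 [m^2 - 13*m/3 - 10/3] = 2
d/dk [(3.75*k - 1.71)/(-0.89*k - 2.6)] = (-10.031991*k - 29.30694)/(0.89*k + 2.6)^3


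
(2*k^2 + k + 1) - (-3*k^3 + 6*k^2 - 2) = 3*k^3 - 4*k^2 + k + 3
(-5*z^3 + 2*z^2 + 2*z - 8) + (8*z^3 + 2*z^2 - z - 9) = 3*z^3 + 4*z^2 + z - 17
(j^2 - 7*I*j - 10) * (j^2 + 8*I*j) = j^4 + I*j^3 + 46*j^2 - 80*I*j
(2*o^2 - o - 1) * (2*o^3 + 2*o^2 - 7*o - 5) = 4*o^5 + 2*o^4 - 18*o^3 - 5*o^2 + 12*o + 5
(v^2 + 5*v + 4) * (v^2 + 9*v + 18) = v^4 + 14*v^3 + 67*v^2 + 126*v + 72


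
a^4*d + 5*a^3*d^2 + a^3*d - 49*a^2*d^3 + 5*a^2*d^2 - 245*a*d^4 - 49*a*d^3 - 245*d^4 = (a - 7*d)*(a + 5*d)*(a + 7*d)*(a*d + d)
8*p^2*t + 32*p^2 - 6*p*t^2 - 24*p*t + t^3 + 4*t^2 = (-4*p + t)*(-2*p + t)*(t + 4)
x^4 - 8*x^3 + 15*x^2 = x^2*(x - 5)*(x - 3)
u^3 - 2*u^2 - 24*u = u*(u - 6)*(u + 4)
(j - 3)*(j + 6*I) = j^2 - 3*j + 6*I*j - 18*I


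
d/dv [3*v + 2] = 3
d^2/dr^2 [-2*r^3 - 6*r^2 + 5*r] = -12*r - 12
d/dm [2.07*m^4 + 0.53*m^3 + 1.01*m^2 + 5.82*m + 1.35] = 8.28*m^3 + 1.59*m^2 + 2.02*m + 5.82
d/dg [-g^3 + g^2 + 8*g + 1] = -3*g^2 + 2*g + 8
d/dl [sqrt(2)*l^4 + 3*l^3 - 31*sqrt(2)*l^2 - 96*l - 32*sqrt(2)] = 4*sqrt(2)*l^3 + 9*l^2 - 62*sqrt(2)*l - 96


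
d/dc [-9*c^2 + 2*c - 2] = 2 - 18*c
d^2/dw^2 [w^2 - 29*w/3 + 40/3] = 2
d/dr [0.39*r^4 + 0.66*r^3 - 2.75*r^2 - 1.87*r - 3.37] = 1.56*r^3 + 1.98*r^2 - 5.5*r - 1.87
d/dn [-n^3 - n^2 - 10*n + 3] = -3*n^2 - 2*n - 10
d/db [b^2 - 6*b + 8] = 2*b - 6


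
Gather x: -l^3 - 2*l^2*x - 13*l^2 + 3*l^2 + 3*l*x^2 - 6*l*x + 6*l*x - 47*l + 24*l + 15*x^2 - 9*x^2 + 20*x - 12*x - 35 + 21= -l^3 - 10*l^2 - 23*l + x^2*(3*l + 6) + x*(8 - 2*l^2) - 14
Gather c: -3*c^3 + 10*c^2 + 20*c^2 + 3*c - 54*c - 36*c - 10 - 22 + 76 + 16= -3*c^3 + 30*c^2 - 87*c + 60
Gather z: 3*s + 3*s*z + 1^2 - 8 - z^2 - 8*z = 3*s - z^2 + z*(3*s - 8) - 7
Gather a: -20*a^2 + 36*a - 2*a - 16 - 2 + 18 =-20*a^2 + 34*a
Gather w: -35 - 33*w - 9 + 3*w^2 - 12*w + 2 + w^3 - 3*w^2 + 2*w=w^3 - 43*w - 42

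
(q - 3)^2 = q^2 - 6*q + 9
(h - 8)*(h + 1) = h^2 - 7*h - 8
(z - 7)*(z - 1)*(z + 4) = z^3 - 4*z^2 - 25*z + 28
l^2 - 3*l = l*(l - 3)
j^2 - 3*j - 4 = (j - 4)*(j + 1)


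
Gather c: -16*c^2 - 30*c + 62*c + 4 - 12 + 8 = -16*c^2 + 32*c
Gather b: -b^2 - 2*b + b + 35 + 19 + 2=-b^2 - b + 56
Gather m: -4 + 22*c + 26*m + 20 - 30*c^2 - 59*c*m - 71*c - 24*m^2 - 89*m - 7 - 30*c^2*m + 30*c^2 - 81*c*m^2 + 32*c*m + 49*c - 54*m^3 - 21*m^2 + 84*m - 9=-54*m^3 + m^2*(-81*c - 45) + m*(-30*c^2 - 27*c + 21)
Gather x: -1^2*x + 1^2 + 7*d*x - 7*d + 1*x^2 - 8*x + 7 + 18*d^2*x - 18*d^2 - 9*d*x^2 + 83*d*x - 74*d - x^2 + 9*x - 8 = -18*d^2 - 9*d*x^2 - 81*d + x*(18*d^2 + 90*d)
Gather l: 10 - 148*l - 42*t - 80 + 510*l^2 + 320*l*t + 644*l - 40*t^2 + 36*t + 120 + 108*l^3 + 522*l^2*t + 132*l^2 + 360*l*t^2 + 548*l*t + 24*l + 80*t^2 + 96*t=108*l^3 + l^2*(522*t + 642) + l*(360*t^2 + 868*t + 520) + 40*t^2 + 90*t + 50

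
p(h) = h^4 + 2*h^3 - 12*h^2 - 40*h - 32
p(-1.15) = -3.16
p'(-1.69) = -1.61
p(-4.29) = 99.55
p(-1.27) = -2.05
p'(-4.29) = -142.43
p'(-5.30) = -339.77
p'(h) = 4*h^3 + 6*h^2 - 24*h - 40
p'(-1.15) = -10.55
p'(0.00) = -40.00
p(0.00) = -32.00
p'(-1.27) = -8.04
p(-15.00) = 41743.00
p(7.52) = 3037.06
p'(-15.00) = -11830.00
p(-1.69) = -0.17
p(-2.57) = 1.22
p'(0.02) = -40.48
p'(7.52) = 1819.86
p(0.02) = -32.80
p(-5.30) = 334.21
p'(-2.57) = -6.59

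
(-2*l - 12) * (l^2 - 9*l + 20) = -2*l^3 + 6*l^2 + 68*l - 240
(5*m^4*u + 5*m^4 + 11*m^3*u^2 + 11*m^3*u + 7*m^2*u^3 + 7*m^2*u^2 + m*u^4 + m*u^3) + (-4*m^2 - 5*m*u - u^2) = 5*m^4*u + 5*m^4 + 11*m^3*u^2 + 11*m^3*u + 7*m^2*u^3 + 7*m^2*u^2 - 4*m^2 + m*u^4 + m*u^3 - 5*m*u - u^2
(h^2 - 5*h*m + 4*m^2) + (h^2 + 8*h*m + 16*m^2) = 2*h^2 + 3*h*m + 20*m^2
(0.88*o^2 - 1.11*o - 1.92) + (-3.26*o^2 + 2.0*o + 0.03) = -2.38*o^2 + 0.89*o - 1.89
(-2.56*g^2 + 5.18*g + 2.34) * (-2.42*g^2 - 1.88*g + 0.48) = 6.1952*g^4 - 7.7228*g^3 - 16.63*g^2 - 1.9128*g + 1.1232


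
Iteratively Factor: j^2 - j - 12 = (j + 3)*(j - 4)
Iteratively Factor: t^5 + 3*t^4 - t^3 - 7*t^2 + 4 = (t + 2)*(t^4 + t^3 - 3*t^2 - t + 2) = (t + 1)*(t + 2)*(t^3 - 3*t + 2) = (t - 1)*(t + 1)*(t + 2)*(t^2 + t - 2) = (t - 1)^2*(t + 1)*(t + 2)*(t + 2)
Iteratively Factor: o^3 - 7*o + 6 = (o - 1)*(o^2 + o - 6) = (o - 1)*(o + 3)*(o - 2)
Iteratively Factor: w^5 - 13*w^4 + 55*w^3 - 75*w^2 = (w - 5)*(w^4 - 8*w^3 + 15*w^2) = w*(w - 5)*(w^3 - 8*w^2 + 15*w) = w*(w - 5)*(w - 3)*(w^2 - 5*w) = w^2*(w - 5)*(w - 3)*(w - 5)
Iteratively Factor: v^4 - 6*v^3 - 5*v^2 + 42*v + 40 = (v + 1)*(v^3 - 7*v^2 + 2*v + 40) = (v - 5)*(v + 1)*(v^2 - 2*v - 8) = (v - 5)*(v + 1)*(v + 2)*(v - 4)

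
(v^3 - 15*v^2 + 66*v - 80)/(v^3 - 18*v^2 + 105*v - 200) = (v - 2)/(v - 5)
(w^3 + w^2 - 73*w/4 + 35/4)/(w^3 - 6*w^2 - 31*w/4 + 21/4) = (2*w^2 + 3*w - 35)/(2*w^2 - 11*w - 21)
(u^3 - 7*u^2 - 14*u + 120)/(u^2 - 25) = (u^2 - 2*u - 24)/(u + 5)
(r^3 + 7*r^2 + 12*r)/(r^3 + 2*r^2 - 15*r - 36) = r*(r + 4)/(r^2 - r - 12)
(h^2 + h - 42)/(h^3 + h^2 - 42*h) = 1/h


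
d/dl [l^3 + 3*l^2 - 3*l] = 3*l^2 + 6*l - 3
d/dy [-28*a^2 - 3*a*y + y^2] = -3*a + 2*y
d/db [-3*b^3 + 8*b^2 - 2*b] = -9*b^2 + 16*b - 2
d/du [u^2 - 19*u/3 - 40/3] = 2*u - 19/3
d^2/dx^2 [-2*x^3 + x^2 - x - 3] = 2 - 12*x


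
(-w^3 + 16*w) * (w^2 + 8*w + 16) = -w^5 - 8*w^4 + 128*w^2 + 256*w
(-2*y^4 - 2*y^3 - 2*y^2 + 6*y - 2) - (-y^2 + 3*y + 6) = -2*y^4 - 2*y^3 - y^2 + 3*y - 8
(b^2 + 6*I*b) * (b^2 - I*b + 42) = b^4 + 5*I*b^3 + 48*b^2 + 252*I*b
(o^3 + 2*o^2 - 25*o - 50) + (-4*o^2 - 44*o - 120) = o^3 - 2*o^2 - 69*o - 170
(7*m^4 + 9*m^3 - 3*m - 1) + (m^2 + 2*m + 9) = 7*m^4 + 9*m^3 + m^2 - m + 8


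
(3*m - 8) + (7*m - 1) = 10*m - 9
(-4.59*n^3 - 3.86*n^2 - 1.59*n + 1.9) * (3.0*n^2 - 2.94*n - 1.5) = -13.77*n^5 + 1.9146*n^4 + 13.4634*n^3 + 16.1646*n^2 - 3.201*n - 2.85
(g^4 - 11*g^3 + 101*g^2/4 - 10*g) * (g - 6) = g^5 - 17*g^4 + 365*g^3/4 - 323*g^2/2 + 60*g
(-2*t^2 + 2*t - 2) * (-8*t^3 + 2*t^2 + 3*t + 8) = 16*t^5 - 20*t^4 + 14*t^3 - 14*t^2 + 10*t - 16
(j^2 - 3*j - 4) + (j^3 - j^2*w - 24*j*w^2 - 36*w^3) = j^3 - j^2*w + j^2 - 24*j*w^2 - 3*j - 36*w^3 - 4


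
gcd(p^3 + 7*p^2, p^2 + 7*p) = p^2 + 7*p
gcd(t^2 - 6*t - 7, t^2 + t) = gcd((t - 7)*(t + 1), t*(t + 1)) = t + 1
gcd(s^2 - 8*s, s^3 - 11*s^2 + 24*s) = s^2 - 8*s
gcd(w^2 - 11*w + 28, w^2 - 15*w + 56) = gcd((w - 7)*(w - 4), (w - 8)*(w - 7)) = w - 7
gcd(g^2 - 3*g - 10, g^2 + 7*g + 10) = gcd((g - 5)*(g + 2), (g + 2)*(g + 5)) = g + 2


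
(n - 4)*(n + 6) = n^2 + 2*n - 24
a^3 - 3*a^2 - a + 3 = (a - 3)*(a - 1)*(a + 1)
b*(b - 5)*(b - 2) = b^3 - 7*b^2 + 10*b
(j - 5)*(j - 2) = j^2 - 7*j + 10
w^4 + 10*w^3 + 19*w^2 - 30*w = w*(w - 1)*(w + 5)*(w + 6)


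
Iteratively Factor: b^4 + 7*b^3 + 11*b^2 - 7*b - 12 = (b + 1)*(b^3 + 6*b^2 + 5*b - 12) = (b + 1)*(b + 4)*(b^2 + 2*b - 3) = (b + 1)*(b + 3)*(b + 4)*(b - 1)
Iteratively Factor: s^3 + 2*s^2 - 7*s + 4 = (s + 4)*(s^2 - 2*s + 1) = (s - 1)*(s + 4)*(s - 1)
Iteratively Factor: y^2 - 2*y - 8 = (y + 2)*(y - 4)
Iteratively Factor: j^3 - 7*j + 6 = (j - 1)*(j^2 + j - 6) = (j - 2)*(j - 1)*(j + 3)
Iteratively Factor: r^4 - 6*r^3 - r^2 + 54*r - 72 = (r - 2)*(r^3 - 4*r^2 - 9*r + 36) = (r - 2)*(r + 3)*(r^2 - 7*r + 12) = (r - 3)*(r - 2)*(r + 3)*(r - 4)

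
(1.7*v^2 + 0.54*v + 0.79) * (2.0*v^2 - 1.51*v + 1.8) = 3.4*v^4 - 1.487*v^3 + 3.8246*v^2 - 0.2209*v + 1.422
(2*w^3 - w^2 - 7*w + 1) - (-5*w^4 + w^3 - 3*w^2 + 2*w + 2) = 5*w^4 + w^3 + 2*w^2 - 9*w - 1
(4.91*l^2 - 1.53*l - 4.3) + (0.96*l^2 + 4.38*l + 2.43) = 5.87*l^2 + 2.85*l - 1.87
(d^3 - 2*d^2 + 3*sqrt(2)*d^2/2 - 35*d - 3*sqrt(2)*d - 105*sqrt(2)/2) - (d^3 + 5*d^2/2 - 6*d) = -9*d^2/2 + 3*sqrt(2)*d^2/2 - 29*d - 3*sqrt(2)*d - 105*sqrt(2)/2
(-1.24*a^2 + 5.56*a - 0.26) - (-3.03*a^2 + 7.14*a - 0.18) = 1.79*a^2 - 1.58*a - 0.08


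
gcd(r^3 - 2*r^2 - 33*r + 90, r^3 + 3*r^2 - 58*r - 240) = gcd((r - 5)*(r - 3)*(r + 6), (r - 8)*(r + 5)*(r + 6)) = r + 6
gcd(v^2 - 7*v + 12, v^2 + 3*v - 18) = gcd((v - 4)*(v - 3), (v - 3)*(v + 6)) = v - 3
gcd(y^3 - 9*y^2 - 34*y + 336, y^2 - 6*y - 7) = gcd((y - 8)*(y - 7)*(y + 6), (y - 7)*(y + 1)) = y - 7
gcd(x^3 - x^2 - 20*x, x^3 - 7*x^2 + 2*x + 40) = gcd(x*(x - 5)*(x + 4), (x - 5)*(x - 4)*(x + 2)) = x - 5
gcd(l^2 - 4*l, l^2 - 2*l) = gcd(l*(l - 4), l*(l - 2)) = l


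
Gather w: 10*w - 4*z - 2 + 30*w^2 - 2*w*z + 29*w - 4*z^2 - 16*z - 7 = 30*w^2 + w*(39 - 2*z) - 4*z^2 - 20*z - 9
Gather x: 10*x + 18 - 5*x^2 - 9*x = -5*x^2 + x + 18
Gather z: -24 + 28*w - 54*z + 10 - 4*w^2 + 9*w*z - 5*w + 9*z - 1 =-4*w^2 + 23*w + z*(9*w - 45) - 15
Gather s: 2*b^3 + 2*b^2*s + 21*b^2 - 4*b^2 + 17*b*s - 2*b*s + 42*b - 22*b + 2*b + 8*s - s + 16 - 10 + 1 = 2*b^3 + 17*b^2 + 22*b + s*(2*b^2 + 15*b + 7) + 7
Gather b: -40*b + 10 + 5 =15 - 40*b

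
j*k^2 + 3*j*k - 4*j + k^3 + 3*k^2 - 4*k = (j + k)*(k - 1)*(k + 4)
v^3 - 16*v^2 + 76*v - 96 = (v - 8)*(v - 6)*(v - 2)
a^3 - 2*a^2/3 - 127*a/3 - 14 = (a - 7)*(a + 1/3)*(a + 6)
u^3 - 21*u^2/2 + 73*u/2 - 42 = (u - 4)*(u - 7/2)*(u - 3)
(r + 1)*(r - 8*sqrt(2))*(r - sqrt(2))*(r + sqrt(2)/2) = r^4 - 17*sqrt(2)*r^3/2 + r^3 - 17*sqrt(2)*r^2/2 + 7*r^2 + 7*r + 8*sqrt(2)*r + 8*sqrt(2)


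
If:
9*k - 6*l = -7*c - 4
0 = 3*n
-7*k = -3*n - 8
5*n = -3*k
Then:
No Solution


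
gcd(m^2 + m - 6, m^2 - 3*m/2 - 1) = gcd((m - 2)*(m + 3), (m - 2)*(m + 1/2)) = m - 2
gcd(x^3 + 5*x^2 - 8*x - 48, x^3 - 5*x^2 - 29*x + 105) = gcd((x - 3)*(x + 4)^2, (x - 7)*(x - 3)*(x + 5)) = x - 3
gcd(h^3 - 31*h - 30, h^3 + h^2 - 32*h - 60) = h^2 - h - 30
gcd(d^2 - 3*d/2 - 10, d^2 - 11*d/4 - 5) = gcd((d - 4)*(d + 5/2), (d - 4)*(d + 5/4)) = d - 4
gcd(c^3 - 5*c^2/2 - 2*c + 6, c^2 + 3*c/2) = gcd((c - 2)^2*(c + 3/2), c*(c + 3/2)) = c + 3/2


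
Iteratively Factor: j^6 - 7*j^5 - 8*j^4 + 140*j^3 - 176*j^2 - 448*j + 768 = (j + 4)*(j^5 - 11*j^4 + 36*j^3 - 4*j^2 - 160*j + 192) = (j - 4)*(j + 4)*(j^4 - 7*j^3 + 8*j^2 + 28*j - 48) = (j - 4)^2*(j + 4)*(j^3 - 3*j^2 - 4*j + 12) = (j - 4)^2*(j - 2)*(j + 4)*(j^2 - j - 6) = (j - 4)^2*(j - 3)*(j - 2)*(j + 4)*(j + 2)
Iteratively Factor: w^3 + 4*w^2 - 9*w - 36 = (w + 4)*(w^2 - 9) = (w + 3)*(w + 4)*(w - 3)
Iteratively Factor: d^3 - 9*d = (d - 3)*(d^2 + 3*d) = (d - 3)*(d + 3)*(d)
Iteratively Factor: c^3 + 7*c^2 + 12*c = (c + 4)*(c^2 + 3*c) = c*(c + 4)*(c + 3)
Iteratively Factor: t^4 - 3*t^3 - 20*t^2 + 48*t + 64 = (t - 4)*(t^3 + t^2 - 16*t - 16) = (t - 4)^2*(t^2 + 5*t + 4) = (t - 4)^2*(t + 4)*(t + 1)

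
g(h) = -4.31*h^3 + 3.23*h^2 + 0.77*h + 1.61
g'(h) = -12.93*h^2 + 6.46*h + 0.77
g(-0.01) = 1.60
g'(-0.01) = 0.70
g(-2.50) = 87.22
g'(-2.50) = -96.19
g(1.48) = -4.15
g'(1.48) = -17.99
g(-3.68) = 257.31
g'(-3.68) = -198.11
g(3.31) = -116.75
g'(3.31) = -119.51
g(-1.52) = 23.04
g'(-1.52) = -38.92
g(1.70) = -8.92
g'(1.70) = -25.62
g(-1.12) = 10.85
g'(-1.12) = -22.68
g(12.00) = -6971.71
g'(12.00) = -1783.63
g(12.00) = -6971.71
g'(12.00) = -1783.63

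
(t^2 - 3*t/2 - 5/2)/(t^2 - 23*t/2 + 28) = (2*t^2 - 3*t - 5)/(2*t^2 - 23*t + 56)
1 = 1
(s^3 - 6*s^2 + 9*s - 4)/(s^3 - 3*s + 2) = (s - 4)/(s + 2)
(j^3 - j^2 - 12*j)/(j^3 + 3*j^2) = (j - 4)/j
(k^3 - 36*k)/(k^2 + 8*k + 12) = k*(k - 6)/(k + 2)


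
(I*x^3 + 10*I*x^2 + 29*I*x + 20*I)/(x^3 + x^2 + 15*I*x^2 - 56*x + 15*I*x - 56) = I*(x^2 + 9*x + 20)/(x^2 + 15*I*x - 56)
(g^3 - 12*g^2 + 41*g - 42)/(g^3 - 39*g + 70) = (g^2 - 10*g + 21)/(g^2 + 2*g - 35)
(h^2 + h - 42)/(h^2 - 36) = (h + 7)/(h + 6)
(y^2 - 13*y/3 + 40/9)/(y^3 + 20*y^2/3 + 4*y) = (9*y^2 - 39*y + 40)/(3*y*(3*y^2 + 20*y + 12))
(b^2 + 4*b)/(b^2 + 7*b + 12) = b/(b + 3)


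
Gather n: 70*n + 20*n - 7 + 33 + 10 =90*n + 36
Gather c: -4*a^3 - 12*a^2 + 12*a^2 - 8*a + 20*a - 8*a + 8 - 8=-4*a^3 + 4*a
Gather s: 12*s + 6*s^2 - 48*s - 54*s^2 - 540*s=-48*s^2 - 576*s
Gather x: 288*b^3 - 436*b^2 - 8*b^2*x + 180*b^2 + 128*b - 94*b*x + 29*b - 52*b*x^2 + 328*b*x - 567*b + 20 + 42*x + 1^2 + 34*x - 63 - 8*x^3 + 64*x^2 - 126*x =288*b^3 - 256*b^2 - 410*b - 8*x^3 + x^2*(64 - 52*b) + x*(-8*b^2 + 234*b - 50) - 42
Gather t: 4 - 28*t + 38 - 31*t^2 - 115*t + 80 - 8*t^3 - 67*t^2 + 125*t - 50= -8*t^3 - 98*t^2 - 18*t + 72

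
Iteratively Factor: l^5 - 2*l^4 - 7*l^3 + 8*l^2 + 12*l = (l + 2)*(l^4 - 4*l^3 + l^2 + 6*l) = l*(l + 2)*(l^3 - 4*l^2 + l + 6) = l*(l + 1)*(l + 2)*(l^2 - 5*l + 6) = l*(l - 3)*(l + 1)*(l + 2)*(l - 2)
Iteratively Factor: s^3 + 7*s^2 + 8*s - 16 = (s + 4)*(s^2 + 3*s - 4) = (s + 4)^2*(s - 1)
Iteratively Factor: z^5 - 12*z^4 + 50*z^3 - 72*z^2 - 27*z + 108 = (z - 3)*(z^4 - 9*z^3 + 23*z^2 - 3*z - 36) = (z - 3)*(z + 1)*(z^3 - 10*z^2 + 33*z - 36) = (z - 4)*(z - 3)*(z + 1)*(z^2 - 6*z + 9) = (z - 4)*(z - 3)^2*(z + 1)*(z - 3)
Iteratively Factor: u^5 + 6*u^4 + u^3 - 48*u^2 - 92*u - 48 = (u + 2)*(u^4 + 4*u^3 - 7*u^2 - 34*u - 24) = (u + 2)^2*(u^3 + 2*u^2 - 11*u - 12) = (u + 1)*(u + 2)^2*(u^2 + u - 12) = (u - 3)*(u + 1)*(u + 2)^2*(u + 4)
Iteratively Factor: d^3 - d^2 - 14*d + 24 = (d - 2)*(d^2 + d - 12) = (d - 3)*(d - 2)*(d + 4)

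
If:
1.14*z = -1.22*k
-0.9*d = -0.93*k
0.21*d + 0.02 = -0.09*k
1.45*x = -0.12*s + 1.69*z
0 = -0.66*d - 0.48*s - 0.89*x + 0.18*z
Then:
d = -0.07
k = -0.07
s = -0.04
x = 0.08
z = 0.07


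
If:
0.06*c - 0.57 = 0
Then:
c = 9.50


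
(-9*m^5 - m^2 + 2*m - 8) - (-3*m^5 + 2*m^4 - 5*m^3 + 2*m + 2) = -6*m^5 - 2*m^4 + 5*m^3 - m^2 - 10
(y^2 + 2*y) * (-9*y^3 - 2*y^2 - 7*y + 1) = -9*y^5 - 20*y^4 - 11*y^3 - 13*y^2 + 2*y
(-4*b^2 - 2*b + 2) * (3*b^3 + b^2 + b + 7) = -12*b^5 - 10*b^4 - 28*b^2 - 12*b + 14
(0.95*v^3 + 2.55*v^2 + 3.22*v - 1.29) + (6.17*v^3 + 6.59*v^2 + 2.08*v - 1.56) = 7.12*v^3 + 9.14*v^2 + 5.3*v - 2.85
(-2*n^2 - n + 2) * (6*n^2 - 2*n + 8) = -12*n^4 - 2*n^3 - 2*n^2 - 12*n + 16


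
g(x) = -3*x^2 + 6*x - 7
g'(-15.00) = 96.00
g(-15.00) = -772.00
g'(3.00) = -12.00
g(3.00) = -16.00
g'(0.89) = 0.66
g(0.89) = -4.04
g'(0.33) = 4.02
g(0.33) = -5.35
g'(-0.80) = 10.80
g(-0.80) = -13.72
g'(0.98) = 0.12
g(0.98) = -4.00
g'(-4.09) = 30.54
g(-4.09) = -81.72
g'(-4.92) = 35.52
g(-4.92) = -109.14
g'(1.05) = -0.30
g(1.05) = -4.01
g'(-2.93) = 23.58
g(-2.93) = -50.33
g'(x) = 6 - 6*x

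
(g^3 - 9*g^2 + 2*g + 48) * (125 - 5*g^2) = -5*g^5 + 45*g^4 + 115*g^3 - 1365*g^2 + 250*g + 6000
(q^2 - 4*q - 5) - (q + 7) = q^2 - 5*q - 12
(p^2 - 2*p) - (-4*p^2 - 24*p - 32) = 5*p^2 + 22*p + 32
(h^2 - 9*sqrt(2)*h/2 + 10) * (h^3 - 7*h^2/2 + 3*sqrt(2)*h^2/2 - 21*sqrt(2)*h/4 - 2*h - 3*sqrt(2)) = h^5 - 3*sqrt(2)*h^4 - 7*h^4/2 - 11*h^3/2 + 21*sqrt(2)*h^3/2 + 49*h^2/4 + 21*sqrt(2)*h^2 - 105*sqrt(2)*h/2 + 7*h - 30*sqrt(2)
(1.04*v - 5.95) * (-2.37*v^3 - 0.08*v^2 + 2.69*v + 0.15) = -2.4648*v^4 + 14.0183*v^3 + 3.2736*v^2 - 15.8495*v - 0.8925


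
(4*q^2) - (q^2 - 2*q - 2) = 3*q^2 + 2*q + 2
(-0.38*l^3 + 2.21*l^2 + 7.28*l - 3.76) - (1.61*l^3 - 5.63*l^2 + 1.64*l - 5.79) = -1.99*l^3 + 7.84*l^2 + 5.64*l + 2.03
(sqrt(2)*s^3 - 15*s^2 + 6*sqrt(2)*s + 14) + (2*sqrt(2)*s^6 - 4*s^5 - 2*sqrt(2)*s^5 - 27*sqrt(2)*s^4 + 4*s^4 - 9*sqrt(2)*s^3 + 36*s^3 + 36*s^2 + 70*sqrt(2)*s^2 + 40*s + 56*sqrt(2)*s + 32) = 2*sqrt(2)*s^6 - 4*s^5 - 2*sqrt(2)*s^5 - 27*sqrt(2)*s^4 + 4*s^4 - 8*sqrt(2)*s^3 + 36*s^3 + 21*s^2 + 70*sqrt(2)*s^2 + 40*s + 62*sqrt(2)*s + 46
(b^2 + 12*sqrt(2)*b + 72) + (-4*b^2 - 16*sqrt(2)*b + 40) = -3*b^2 - 4*sqrt(2)*b + 112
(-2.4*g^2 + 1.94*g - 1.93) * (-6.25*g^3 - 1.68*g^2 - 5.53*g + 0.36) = 15.0*g^5 - 8.093*g^4 + 22.0753*g^3 - 8.3498*g^2 + 11.3713*g - 0.6948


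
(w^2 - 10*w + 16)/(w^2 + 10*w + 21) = (w^2 - 10*w + 16)/(w^2 + 10*w + 21)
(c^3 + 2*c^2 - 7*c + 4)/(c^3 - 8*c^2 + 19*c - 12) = (c^2 + 3*c - 4)/(c^2 - 7*c + 12)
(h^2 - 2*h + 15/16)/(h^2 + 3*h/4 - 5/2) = (h - 3/4)/(h + 2)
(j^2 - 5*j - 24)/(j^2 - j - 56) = (j + 3)/(j + 7)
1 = 1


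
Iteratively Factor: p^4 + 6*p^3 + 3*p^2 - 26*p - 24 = (p + 4)*(p^3 + 2*p^2 - 5*p - 6) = (p - 2)*(p + 4)*(p^2 + 4*p + 3) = (p - 2)*(p + 3)*(p + 4)*(p + 1)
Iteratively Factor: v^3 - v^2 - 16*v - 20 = (v + 2)*(v^2 - 3*v - 10) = (v + 2)^2*(v - 5)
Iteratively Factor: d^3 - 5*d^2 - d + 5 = (d - 5)*(d^2 - 1) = (d - 5)*(d - 1)*(d + 1)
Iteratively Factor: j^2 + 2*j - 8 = (j + 4)*(j - 2)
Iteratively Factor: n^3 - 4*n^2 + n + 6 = (n - 2)*(n^2 - 2*n - 3) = (n - 2)*(n + 1)*(n - 3)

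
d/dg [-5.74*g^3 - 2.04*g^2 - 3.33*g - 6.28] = -17.22*g^2 - 4.08*g - 3.33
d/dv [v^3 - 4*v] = 3*v^2 - 4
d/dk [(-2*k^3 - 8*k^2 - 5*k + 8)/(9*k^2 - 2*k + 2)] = (-18*k^4 + 8*k^3 + 49*k^2 - 176*k + 6)/(81*k^4 - 36*k^3 + 40*k^2 - 8*k + 4)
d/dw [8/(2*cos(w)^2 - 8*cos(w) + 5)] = 32*(cos(w) - 2)*sin(w)/(-8*cos(w) + cos(2*w) + 6)^2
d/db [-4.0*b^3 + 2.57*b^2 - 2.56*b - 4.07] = -12.0*b^2 + 5.14*b - 2.56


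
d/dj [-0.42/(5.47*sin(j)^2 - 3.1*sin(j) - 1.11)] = (4.5948*sin(j) - 1.302)*cos(j)/(-5.47*sin(j)^2 + 3.1*sin(j) + 1.11)^2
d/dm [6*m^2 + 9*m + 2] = 12*m + 9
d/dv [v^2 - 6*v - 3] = 2*v - 6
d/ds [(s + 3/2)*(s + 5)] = 2*s + 13/2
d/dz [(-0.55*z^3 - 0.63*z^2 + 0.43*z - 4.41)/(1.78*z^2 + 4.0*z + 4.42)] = (-0.979*z^4 - 4.4*z^3 - 10.5784*z^2 + 10.1304*z + 19.5406)/(3.1684*z^4 + 14.24*z^3 + 31.7352*z^2 + 35.36*z + 19.5364)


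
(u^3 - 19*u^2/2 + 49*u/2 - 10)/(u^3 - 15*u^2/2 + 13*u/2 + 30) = (2*u - 1)/(2*u + 3)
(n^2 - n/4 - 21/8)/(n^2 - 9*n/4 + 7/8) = (2*n + 3)/(2*n - 1)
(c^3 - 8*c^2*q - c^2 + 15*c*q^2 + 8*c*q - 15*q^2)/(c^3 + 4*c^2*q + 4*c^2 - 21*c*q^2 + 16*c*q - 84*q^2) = (c^2 - 5*c*q - c + 5*q)/(c^2 + 7*c*q + 4*c + 28*q)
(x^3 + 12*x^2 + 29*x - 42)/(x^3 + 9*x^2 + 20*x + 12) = (x^2 + 6*x - 7)/(x^2 + 3*x + 2)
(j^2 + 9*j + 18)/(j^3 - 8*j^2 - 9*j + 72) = (j + 6)/(j^2 - 11*j + 24)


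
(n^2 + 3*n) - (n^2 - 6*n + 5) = 9*n - 5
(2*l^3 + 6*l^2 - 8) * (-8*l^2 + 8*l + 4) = -16*l^5 - 32*l^4 + 56*l^3 + 88*l^2 - 64*l - 32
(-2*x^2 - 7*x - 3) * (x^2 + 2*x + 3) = -2*x^4 - 11*x^3 - 23*x^2 - 27*x - 9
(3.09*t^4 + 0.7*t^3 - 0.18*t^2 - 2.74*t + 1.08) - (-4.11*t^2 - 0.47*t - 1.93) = 3.09*t^4 + 0.7*t^3 + 3.93*t^2 - 2.27*t + 3.01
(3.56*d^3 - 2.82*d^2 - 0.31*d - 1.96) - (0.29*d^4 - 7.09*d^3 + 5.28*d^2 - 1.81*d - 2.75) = -0.29*d^4 + 10.65*d^3 - 8.1*d^2 + 1.5*d + 0.79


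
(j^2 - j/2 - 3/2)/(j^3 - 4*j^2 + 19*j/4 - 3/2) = 2*(j + 1)/(2*j^2 - 5*j + 2)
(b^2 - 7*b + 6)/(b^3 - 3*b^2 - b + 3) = (b - 6)/(b^2 - 2*b - 3)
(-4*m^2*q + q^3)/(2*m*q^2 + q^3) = (-2*m + q)/q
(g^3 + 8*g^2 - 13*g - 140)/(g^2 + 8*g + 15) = (g^2 + 3*g - 28)/(g + 3)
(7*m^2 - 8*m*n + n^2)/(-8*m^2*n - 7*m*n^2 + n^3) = (-7*m^2 + 8*m*n - n^2)/(n*(8*m^2 + 7*m*n - n^2))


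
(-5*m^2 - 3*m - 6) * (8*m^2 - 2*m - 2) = -40*m^4 - 14*m^3 - 32*m^2 + 18*m + 12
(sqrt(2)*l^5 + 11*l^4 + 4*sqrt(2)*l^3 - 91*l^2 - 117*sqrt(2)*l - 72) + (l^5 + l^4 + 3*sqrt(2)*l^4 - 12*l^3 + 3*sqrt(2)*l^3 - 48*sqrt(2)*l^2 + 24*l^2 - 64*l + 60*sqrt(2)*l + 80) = l^5 + sqrt(2)*l^5 + 3*sqrt(2)*l^4 + 12*l^4 - 12*l^3 + 7*sqrt(2)*l^3 - 48*sqrt(2)*l^2 - 67*l^2 - 57*sqrt(2)*l - 64*l + 8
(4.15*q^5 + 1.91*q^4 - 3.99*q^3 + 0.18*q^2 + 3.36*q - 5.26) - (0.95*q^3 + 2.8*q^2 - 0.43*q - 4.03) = 4.15*q^5 + 1.91*q^4 - 4.94*q^3 - 2.62*q^2 + 3.79*q - 1.23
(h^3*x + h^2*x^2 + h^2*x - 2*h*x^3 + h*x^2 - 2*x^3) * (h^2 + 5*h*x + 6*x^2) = h^5*x + 6*h^4*x^2 + h^4*x + 9*h^3*x^3 + 6*h^3*x^2 - 4*h^2*x^4 + 9*h^2*x^3 - 12*h*x^5 - 4*h*x^4 - 12*x^5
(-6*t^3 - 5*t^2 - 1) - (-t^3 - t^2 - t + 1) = -5*t^3 - 4*t^2 + t - 2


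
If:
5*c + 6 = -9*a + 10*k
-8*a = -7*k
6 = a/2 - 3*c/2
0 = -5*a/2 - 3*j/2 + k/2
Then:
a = -147/8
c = -81/8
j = 189/8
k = -21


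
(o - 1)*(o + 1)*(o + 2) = o^3 + 2*o^2 - o - 2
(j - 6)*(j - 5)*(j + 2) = j^3 - 9*j^2 + 8*j + 60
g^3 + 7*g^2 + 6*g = g*(g + 1)*(g + 6)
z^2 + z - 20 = (z - 4)*(z + 5)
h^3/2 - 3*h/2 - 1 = (h/2 + 1/2)*(h - 2)*(h + 1)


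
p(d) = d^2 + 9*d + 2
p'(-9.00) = -9.00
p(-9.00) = 2.00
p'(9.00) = 27.00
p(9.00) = 164.00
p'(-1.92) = 5.16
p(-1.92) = -11.59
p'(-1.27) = 6.46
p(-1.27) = -7.82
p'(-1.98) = 5.04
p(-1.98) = -11.90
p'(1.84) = 12.68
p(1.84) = 21.95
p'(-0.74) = 7.52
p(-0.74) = -4.11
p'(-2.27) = 4.46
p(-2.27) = -13.28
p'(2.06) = 13.12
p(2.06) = 24.78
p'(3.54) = 16.08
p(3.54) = 46.39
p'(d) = 2*d + 9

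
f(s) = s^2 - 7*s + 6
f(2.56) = -5.37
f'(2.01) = -2.98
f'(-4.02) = -15.04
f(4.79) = -4.59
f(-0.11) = 6.78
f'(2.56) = -1.88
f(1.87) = -3.59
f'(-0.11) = -7.22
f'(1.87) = -3.26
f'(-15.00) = -37.00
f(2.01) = -4.03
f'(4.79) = 2.58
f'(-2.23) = -11.46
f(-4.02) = 50.30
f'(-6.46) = -19.92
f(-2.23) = 26.58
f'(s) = 2*s - 7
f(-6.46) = 92.95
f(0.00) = 6.00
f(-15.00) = 336.00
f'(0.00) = -7.00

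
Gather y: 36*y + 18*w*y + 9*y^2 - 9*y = 9*y^2 + y*(18*w + 27)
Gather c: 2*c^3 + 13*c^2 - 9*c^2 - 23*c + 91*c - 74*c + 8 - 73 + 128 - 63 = 2*c^3 + 4*c^2 - 6*c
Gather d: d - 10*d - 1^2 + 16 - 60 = -9*d - 45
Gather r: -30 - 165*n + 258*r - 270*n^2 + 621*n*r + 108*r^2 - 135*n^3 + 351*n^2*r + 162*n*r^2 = -135*n^3 - 270*n^2 - 165*n + r^2*(162*n + 108) + r*(351*n^2 + 621*n + 258) - 30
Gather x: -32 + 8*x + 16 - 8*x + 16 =0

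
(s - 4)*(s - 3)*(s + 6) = s^3 - s^2 - 30*s + 72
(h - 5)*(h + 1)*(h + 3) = h^3 - h^2 - 17*h - 15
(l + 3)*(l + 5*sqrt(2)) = l^2 + 3*l + 5*sqrt(2)*l + 15*sqrt(2)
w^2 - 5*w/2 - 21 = (w - 6)*(w + 7/2)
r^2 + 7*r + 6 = (r + 1)*(r + 6)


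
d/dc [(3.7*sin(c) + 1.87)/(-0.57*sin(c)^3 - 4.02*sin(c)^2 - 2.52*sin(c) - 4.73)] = (4.218*sin(c)^3 + 18.0717*sin(c)^2 + 15.0348*sin(c) - 12.7886)*cos(c)/(0.3249*sin(c)^6 + 4.5828*sin(c)^5 + 19.0332*sin(c)^4 + 25.653*sin(c)^3 + 44.3796*sin(c)^2 + 23.8392*sin(c) + 22.3729)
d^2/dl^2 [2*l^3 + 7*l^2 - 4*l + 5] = 12*l + 14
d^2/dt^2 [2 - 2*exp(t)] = -2*exp(t)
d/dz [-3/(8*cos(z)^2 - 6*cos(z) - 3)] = 6*(3 - 8*cos(z))*sin(z)/(-8*cos(z)^2 + 6*cos(z) + 3)^2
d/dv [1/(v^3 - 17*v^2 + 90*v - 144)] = (-3*v^2 + 34*v - 90)/(v^3 - 17*v^2 + 90*v - 144)^2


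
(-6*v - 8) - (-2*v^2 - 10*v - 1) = 2*v^2 + 4*v - 7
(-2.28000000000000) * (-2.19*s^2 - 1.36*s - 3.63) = 4.9932*s^2 + 3.1008*s + 8.2764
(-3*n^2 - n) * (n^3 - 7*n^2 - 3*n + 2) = -3*n^5 + 20*n^4 + 16*n^3 - 3*n^2 - 2*n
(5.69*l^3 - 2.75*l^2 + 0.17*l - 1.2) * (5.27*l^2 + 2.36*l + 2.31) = 29.9863*l^5 - 1.0641*l^4 + 7.5498*l^3 - 12.2753*l^2 - 2.4393*l - 2.772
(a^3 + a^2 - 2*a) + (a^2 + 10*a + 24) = a^3 + 2*a^2 + 8*a + 24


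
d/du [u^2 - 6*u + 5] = 2*u - 6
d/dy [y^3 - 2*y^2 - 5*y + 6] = 3*y^2 - 4*y - 5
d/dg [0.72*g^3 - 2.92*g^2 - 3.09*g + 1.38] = 2.16*g^2 - 5.84*g - 3.09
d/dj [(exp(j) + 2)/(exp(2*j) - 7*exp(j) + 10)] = (-(exp(j) + 2)*(2*exp(j) - 7) + exp(2*j) - 7*exp(j) + 10)*exp(j)/(exp(2*j) - 7*exp(j) + 10)^2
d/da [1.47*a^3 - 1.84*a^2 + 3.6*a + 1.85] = 4.41*a^2 - 3.68*a + 3.6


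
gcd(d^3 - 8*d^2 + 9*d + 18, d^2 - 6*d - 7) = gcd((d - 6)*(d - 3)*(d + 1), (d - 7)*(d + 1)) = d + 1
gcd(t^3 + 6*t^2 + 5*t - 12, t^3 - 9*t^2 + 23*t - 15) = t - 1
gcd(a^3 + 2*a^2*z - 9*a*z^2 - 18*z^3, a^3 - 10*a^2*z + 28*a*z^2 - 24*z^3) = 1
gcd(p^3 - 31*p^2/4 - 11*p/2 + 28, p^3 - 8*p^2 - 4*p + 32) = p^2 - 6*p - 16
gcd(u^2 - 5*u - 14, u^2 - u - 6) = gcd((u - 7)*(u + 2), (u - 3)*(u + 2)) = u + 2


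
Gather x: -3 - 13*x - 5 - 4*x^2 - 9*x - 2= -4*x^2 - 22*x - 10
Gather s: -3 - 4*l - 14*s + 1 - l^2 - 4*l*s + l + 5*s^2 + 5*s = -l^2 - 3*l + 5*s^2 + s*(-4*l - 9) - 2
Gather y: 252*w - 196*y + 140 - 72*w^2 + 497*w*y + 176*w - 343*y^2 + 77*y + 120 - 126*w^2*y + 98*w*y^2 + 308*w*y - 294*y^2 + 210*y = -72*w^2 + 428*w + y^2*(98*w - 637) + y*(-126*w^2 + 805*w + 91) + 260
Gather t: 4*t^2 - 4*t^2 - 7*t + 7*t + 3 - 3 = 0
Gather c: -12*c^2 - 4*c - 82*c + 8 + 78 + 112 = -12*c^2 - 86*c + 198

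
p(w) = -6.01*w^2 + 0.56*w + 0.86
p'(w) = 0.56 - 12.02*w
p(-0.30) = 0.15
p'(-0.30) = 4.17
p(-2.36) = -33.93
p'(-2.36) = 28.93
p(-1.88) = -21.43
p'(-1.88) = 23.16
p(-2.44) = -36.29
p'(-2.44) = 29.89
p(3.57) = -73.74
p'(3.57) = -42.35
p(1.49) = -11.65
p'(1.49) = -17.35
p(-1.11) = -7.17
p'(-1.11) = 13.90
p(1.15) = -6.44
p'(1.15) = -13.26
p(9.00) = -480.91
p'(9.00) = -107.62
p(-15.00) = -1359.79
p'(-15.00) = 180.86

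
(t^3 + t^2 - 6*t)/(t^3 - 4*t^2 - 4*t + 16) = t*(t + 3)/(t^2 - 2*t - 8)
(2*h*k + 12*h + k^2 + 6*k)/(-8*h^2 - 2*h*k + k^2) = (-k - 6)/(4*h - k)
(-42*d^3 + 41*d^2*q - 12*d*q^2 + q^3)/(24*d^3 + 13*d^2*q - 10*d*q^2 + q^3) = (14*d^2 - 9*d*q + q^2)/(-8*d^2 - 7*d*q + q^2)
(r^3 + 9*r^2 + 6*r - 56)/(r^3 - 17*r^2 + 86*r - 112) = (r^2 + 11*r + 28)/(r^2 - 15*r + 56)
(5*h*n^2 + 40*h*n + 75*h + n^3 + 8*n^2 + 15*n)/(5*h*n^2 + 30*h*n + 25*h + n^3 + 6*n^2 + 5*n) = (n + 3)/(n + 1)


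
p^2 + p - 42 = (p - 6)*(p + 7)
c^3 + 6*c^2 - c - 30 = (c - 2)*(c + 3)*(c + 5)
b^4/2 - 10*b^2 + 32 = (b/2 + 1)*(b - 4)*(b - 2)*(b + 4)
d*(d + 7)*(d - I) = d^3 + 7*d^2 - I*d^2 - 7*I*d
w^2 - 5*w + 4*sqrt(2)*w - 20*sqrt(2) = (w - 5)*(w + 4*sqrt(2))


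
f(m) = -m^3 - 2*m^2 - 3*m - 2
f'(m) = -3*m^2 - 4*m - 3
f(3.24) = -66.73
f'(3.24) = -47.45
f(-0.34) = -1.17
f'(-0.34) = -1.99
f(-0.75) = -0.45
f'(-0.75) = -1.69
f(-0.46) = -0.95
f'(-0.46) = -1.79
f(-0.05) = -1.85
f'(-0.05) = -2.81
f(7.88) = -639.13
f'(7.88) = -220.80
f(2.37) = -33.66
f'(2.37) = -29.33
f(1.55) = -15.18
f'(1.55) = -16.41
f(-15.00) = 2968.00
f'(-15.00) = -618.00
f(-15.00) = 2968.00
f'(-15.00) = -618.00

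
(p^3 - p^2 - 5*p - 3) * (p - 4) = p^4 - 5*p^3 - p^2 + 17*p + 12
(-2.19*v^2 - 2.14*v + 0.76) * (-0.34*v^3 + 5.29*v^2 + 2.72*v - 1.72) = 0.7446*v^5 - 10.8575*v^4 - 17.5358*v^3 + 1.9664*v^2 + 5.748*v - 1.3072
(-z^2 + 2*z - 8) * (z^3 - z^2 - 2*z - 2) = -z^5 + 3*z^4 - 8*z^3 + 6*z^2 + 12*z + 16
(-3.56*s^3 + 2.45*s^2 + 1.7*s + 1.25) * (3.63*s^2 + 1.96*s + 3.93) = -12.9228*s^5 + 1.9159*s^4 - 3.0178*s^3 + 17.498*s^2 + 9.131*s + 4.9125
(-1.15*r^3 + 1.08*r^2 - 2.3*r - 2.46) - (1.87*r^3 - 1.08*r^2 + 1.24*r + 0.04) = -3.02*r^3 + 2.16*r^2 - 3.54*r - 2.5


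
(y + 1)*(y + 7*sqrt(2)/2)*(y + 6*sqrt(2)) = y^3 + y^2 + 19*sqrt(2)*y^2/2 + 19*sqrt(2)*y/2 + 42*y + 42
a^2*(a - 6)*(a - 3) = a^4 - 9*a^3 + 18*a^2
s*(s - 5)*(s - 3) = s^3 - 8*s^2 + 15*s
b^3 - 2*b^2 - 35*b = b*(b - 7)*(b + 5)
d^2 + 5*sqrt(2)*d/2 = d*(d + 5*sqrt(2)/2)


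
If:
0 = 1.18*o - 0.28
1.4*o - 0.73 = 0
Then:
No Solution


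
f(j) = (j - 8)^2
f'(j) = 2*j - 16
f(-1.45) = 89.30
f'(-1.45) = -18.90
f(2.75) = 27.56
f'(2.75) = -10.50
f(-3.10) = 123.21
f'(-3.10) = -22.20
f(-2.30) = 106.09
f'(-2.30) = -20.60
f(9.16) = 1.35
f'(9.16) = 2.32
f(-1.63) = 92.74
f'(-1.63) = -19.26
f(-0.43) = 71.06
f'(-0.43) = -16.86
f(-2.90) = 118.81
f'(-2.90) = -21.80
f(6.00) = 4.00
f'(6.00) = -4.00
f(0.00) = 64.00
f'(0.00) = -16.00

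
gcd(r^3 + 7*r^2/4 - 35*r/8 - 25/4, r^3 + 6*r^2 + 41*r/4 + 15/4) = r + 5/2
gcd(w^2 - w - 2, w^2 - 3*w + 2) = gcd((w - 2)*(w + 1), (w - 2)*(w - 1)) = w - 2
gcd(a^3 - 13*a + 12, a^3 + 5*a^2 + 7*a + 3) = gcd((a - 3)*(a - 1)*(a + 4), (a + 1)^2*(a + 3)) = 1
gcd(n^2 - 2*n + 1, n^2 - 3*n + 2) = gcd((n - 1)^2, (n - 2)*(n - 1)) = n - 1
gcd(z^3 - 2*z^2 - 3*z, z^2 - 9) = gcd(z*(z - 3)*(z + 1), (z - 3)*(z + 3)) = z - 3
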